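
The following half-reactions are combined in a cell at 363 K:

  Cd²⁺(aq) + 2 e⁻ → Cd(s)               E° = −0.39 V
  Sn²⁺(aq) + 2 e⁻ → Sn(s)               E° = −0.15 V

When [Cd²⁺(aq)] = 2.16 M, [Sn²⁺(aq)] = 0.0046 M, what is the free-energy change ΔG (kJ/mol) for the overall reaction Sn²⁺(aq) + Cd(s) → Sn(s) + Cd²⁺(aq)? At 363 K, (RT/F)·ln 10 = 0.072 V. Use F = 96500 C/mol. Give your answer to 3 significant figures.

−27.8 kJ/mol

E°cell = −0.15 − (−0.39) = +0.24 V; the balanced reaction transfers n = 2 electrons.
The reaction quotient is [Cd²⁺(aq)] / [Sn²⁺(aq)] = 470; by Nernst, E = +0.24 − (0.072/2)(2.672) = +0.1438 V.
Finally ΔG = −nFE = −(2)(96500 C/mol)(+0.1438 V) = −27.8 kJ/mol.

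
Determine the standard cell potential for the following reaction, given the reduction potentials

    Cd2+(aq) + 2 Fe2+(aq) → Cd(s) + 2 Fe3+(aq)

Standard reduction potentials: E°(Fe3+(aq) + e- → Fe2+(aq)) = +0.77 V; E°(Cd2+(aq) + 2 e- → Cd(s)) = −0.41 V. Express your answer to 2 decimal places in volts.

Cd2+(aq) gains electrons, so the Cd²⁺/Cd couple is the cathode; the Fe³⁺/Fe²⁺ couple is the anode.
E°cell = E°(cathode) − E°(anode) = −0.41 − (+0.77) = −1.18 V.
The negative E°cell means the reaction is non-spontaneous in the direction written.

−1.18 V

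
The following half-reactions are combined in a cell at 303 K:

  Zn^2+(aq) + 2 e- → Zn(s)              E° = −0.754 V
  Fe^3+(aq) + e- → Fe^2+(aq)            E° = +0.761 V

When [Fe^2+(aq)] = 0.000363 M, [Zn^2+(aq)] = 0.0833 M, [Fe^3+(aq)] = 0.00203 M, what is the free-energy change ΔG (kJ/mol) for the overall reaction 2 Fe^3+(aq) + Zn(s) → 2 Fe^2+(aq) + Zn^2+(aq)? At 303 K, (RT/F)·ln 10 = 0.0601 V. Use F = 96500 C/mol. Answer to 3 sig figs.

−307 kJ/mol

With Fe³⁺/Fe²⁺ reduced at the cathode, E°cell = +0.761 − (−0.754) = +1.515 V and n = 2.
Q = ([Fe^2+(aq)]^2·[Zn^2+(aq)]) / [Fe^3+(aq)]^2 = 0.00266, so log Q = −2.575 and E = +1.515 − (0.0601/2)(−2.575) = +1.5924 V.
ΔG = −nFE = −(2)(96500)(+1.5924) J/mol = −307 kJ/mol.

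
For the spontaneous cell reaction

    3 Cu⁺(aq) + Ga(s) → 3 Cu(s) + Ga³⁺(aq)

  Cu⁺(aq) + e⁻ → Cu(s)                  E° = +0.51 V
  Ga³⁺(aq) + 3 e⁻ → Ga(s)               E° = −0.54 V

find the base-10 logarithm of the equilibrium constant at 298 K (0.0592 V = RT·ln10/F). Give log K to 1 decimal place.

log K = 53.2

The Cu⁺/Cu couple is reduced (cathode); E°cell = +0.51 − (−0.54) = +1.05 V with n = 3.
At equilibrium E = 0, so log K = nE°cell / 0.0592 = (3)(+1.05) / 0.0592 = 53.2.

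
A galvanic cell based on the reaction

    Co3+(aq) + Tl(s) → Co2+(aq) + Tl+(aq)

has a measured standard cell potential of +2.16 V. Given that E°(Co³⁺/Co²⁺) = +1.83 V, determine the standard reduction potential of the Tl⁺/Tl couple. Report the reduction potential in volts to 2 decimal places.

In the reaction as written the Co³⁺/Co²⁺ couple is reduced (cathode) and Tl⁺/Tl is oxidized (anode), so E°cell = E°(Co³⁺/Co²⁺) − E°(Tl⁺/Tl).
E°(Tl⁺/Tl) = E°(cathode) − E°cell = +1.83 − (+2.16) = −0.33 V.

−0.33 V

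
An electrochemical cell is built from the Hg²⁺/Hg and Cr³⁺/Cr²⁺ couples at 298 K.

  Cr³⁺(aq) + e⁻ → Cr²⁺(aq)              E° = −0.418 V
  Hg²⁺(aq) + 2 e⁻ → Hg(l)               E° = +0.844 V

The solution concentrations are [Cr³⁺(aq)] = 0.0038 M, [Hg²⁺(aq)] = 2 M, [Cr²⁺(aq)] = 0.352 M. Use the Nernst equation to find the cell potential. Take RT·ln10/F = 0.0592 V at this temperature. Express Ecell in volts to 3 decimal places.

+1.387 V

Hg²⁺/Hg is reduced (cathode, E° = +0.844 V) and Cr³⁺/Cr²⁺ is oxidized (anode).
E°cell = E°cat − E°an = +0.844 − (−0.418) = +1.262 V; n = 2.
The balanced reaction is Hg²⁺(aq) + 2 Cr²⁺(aq) → Hg(l) + 2 Cr³⁺(aq), so Q = [Cr³⁺(aq)]^2 / ([Hg²⁺(aq)]·[Cr²⁺(aq)]^2) = 5.83×10^−5 and log Q = −4.235.
E = E° − (0.0592/n)·log Q = +1.262 − (0.0592/2)(−4.235) = +1.387 V.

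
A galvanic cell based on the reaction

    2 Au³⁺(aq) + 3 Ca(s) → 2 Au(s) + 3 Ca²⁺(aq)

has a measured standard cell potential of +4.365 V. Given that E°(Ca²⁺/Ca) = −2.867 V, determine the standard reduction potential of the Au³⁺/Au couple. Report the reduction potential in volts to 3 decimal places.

+1.498 V

In the reaction as written the Au³⁺/Au couple is reduced (cathode) and Ca²⁺/Ca is oxidized (anode), so E°cell = E°(Au³⁺/Au) − E°(Ca²⁺/Ca).
E°(Au³⁺/Au) = E°cell + E°(anode) = +4.365 + (−2.867) = +1.498 V.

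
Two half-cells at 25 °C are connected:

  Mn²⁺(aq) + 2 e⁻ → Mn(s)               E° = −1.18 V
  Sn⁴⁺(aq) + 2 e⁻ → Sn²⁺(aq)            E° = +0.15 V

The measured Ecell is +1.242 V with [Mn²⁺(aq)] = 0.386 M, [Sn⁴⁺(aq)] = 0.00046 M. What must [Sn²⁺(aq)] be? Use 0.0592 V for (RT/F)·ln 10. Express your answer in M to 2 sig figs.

1.1 M

The Sn⁴⁺/Sn²⁺ couple has the larger reduction potential, so it is the cathode: E°cell = +0.15 − (−1.18) = +1.33 V and n = 2.
Since E = E° − (0.0592/n)·log Q, log Q = n(E° − E)/0.0592 = 2.973.
Balancing electrons gives Sn⁴⁺(aq) + Mn(s) → Sn²⁺(aq) + Mn²⁺(aq); thus Q = ([Sn²⁺(aq)]·[Mn²⁺(aq)]) / [Sn⁴⁺(aq)].
Isolating [Sn²⁺(aq)] in Q = 10^{2.973} yields log [Sn²⁺(aq)] = 0.049, i.e. 1.1 M.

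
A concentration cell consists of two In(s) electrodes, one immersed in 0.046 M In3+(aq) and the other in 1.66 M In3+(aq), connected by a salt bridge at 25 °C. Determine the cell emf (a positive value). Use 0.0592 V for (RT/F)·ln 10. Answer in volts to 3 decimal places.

For a concentration cell E°cell = 0, since both electrodes use the same couple.
The compartment with the higher In3+(aq) concentration (1.66 M) acts as the cathode; ions are reduced there and produced at the dilute (0.046 M) anode.
With n = 3, Ecell = −(0.0592/3)·log([dilute]/[conc]) = −(0.0592/3)·log(0.046/1.66) = +0.031 V.

0.031 V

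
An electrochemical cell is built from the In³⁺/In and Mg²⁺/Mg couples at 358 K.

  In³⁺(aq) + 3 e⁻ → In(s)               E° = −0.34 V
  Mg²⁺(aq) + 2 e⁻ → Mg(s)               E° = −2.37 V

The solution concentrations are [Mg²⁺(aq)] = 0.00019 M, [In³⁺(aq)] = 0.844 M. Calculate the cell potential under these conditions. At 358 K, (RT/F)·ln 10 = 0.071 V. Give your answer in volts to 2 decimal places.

The In³⁺/In couple has the more positive E°, so it is the cathode; Mg²⁺/Mg is the anode.
The standard potential is −0.34 − (−2.37) = +2.03 V and the balanced reaction transfers n = 6 electrons.
For the overall reaction 2 In³⁺(aq) + 3 Mg(s) → 2 In(s) + 3 Mg²⁺(aq), Q = [Mg²⁺(aq)]^3 / [In³⁺(aq)]^2 = 9.63×10^−12, giving log Q = −11.016.
Applying E = E° − (RT ln10/nF)·log Q gives +2.03 − (0.071/6)(−11.016) = +2.16 V.

+2.16 V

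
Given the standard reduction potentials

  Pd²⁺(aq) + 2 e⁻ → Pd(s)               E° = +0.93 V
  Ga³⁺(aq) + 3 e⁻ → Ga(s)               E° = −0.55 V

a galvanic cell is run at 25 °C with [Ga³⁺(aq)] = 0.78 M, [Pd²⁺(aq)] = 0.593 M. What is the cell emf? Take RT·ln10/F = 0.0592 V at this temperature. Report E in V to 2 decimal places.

The Pd²⁺/Pd couple has the more positive E°, so it is the cathode; Ga³⁺/Ga is the anode.
E°cell = +0.93 − (−0.55) = +1.48 V, with n = 6 electrons transferred.
Balancing gives 3 Pd²⁺(aq) + 2 Ga(s) → 3 Pd(s) + 2 Ga³⁺(aq); hence Q = [Ga³⁺(aq)]^2 / [Pd²⁺(aq)]^3 = 2.92 (log Q = 0.465).
Applying E = E° − (RT ln10/nF)·log Q gives +1.48 − (0.0592/6)(0.465) = +1.48 V.

+1.48 V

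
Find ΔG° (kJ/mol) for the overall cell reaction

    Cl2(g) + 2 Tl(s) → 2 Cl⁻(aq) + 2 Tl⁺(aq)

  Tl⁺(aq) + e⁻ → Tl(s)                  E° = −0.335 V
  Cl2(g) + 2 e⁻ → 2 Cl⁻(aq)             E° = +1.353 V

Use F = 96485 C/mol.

In the reaction as written Cl2(g) is reduced, so the Cl₂/Cl⁻ couple is the cathode and Tl⁺/Tl is the anode.
E°cell = +1.353 − (−0.335) = +1.688 V; balancing electrons gives n = 2.
ΔG° = −nFE°cell = −(2)(96485)(+1.688) J/mol = −326 kJ/mol.

−326 kJ/mol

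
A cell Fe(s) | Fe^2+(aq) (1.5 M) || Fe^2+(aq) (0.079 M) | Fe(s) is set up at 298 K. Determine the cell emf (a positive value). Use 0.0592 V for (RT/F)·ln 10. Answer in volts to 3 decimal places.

For a concentration cell E°cell = 0, since both electrodes use the same couple.
The compartment with the higher Fe^2+(aq) concentration (1.5 M) acts as the cathode; ions are reduced there and produced at the dilute (0.079 M) anode.
With n = 2, Ecell = −(0.0592/2)·log([dilute]/[conc]) = −(0.0592/2)·log(0.079/1.5) = +0.038 V.

0.038 V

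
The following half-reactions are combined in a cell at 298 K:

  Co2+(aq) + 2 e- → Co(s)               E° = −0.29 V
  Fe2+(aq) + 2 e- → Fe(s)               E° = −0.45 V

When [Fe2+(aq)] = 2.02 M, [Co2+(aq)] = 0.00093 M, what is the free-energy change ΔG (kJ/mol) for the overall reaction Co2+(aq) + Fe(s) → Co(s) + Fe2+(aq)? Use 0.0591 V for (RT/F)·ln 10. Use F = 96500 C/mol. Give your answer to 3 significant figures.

−11.9 kJ/mol

The standard cell potential is −0.29 − (−0.45) = +0.16 V, with n = 2 electrons in the balanced equation.
Here Q = [Fe2+(aq)] / [Co2+(aq)] = 2.17×10^3 (log Q = 3.337), giving E = +0.16 − (0.0591/2)·(3.337) = +0.0614 V.
Then ΔG = −nFE = −2 × 96500 × +0.0614 J/mol = −11.9 kJ/mol.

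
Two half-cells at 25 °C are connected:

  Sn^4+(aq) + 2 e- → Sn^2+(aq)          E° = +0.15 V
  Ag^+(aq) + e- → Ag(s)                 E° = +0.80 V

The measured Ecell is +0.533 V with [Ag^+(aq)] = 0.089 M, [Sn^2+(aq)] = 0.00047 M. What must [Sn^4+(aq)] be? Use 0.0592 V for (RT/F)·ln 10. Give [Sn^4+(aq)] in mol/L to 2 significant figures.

0.033 M

The Ag⁺/Ag couple has the larger reduction potential, so it is the cathode: E°cell = +0.80 − (+0.15) = +0.65 V and n = 2.
Rearranging E = E° − (0.0592/n)·log Q gives log Q = 2(+0.65 − (+0.533))/0.0592 = 3.953.
For 2 Ag^+(aq) + Sn^2+(aq) → 2 Ag(s) + Sn^4+(aq), the reaction quotient is Q = [Sn^4+(aq)] / ([Ag^+(aq)]^2·[Sn^2+(aq)]).
Solving for the unknown gives log [Sn^4+(aq)] = −1.476, so [Sn^4+(aq)] ≈ 0.033 M.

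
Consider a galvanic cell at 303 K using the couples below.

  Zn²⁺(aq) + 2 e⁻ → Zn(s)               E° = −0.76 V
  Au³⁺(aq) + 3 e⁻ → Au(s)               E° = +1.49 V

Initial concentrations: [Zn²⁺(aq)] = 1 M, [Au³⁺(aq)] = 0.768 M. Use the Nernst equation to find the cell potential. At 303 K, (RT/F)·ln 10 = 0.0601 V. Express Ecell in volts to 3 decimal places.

+2.248 V

The Au³⁺/Au couple has the more positive E°, so it is the cathode; Zn²⁺/Zn is the anode.
E°cell = +1.49 − (−0.76) = +2.25 V, with n = 6 electrons transferred.
For the overall reaction 2 Au³⁺(aq) + 3 Zn(s) → 2 Au(s) + 3 Zn²⁺(aq), Q = [Zn²⁺(aq)]^3 / [Au³⁺(aq)]^2 = 1.7, giving log Q = 0.229.
Applying E = E° − (RT ln10/nF)·log Q gives +2.25 − (0.0601/6)(0.229) = +2.248 V.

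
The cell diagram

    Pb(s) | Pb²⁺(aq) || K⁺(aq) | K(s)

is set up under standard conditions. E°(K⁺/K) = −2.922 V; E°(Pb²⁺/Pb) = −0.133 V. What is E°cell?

−2.789 V

By convention the left-hand electrode in cell notation is the anode (oxidation) and the right-hand electrode is the cathode (reduction).
E°cell = E°(right) − E°(left) = −2.922 − (−0.133) = −2.789 V.
The negative sign shows that, as written, the cell would require an external voltage to drive the reaction.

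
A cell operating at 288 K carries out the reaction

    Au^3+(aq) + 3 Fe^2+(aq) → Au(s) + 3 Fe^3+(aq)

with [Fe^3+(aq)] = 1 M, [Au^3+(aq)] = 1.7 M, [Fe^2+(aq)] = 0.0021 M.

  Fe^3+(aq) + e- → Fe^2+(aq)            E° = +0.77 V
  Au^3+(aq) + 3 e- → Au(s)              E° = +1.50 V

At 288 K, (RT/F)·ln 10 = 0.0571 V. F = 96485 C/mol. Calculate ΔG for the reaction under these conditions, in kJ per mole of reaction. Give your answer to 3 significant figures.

−168 kJ/mol

E°cell = +1.50 − (+0.77) = +0.73 V; the balanced reaction transfers n = 3 electrons.
Q = [Fe^3+(aq)]^3 / ([Au^3+(aq)]·[Fe^2+(aq)]^3) = 6.35×10^7, so log Q = 7.803 and E = +0.73 − (0.0571/3)(7.803) = +0.5815 V.
Then ΔG = −nFE = −3 × 96485 × +0.5815 J/mol = −168 kJ/mol.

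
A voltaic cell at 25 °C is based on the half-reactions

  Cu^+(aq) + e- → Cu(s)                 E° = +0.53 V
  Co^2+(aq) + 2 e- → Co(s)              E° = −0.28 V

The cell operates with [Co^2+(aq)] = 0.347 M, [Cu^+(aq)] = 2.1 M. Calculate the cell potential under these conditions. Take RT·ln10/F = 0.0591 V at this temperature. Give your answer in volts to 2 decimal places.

+0.84 V

The Cu⁺/Cu couple has the more positive E°, so it is the cathode; Co²⁺/Co is the anode.
E°cell = E°cat − E°an = +0.53 − (−0.28) = +0.81 V; n = 2.
Balancing gives 2 Cu^+(aq) + Co(s) → 2 Cu(s) + Co^2+(aq); hence Q = [Co^2+(aq)] / [Cu^+(aq)]^2 = 0.0787 (log Q = −1.104).
Applying E = E° − (RT ln10/nF)·log Q gives +0.81 − (0.0591/2)(−1.104) = +0.84 V.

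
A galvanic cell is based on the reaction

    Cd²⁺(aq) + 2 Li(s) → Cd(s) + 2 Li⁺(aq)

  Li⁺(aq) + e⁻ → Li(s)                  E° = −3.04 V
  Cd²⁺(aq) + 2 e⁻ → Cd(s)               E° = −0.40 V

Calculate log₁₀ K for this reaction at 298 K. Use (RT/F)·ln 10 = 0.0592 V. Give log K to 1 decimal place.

log K = 89.2

The Cd²⁺/Cd couple is reduced (cathode); E°cell = −0.40 − (−3.04) = +2.64 V with n = 2.
At equilibrium E = 0, so log K = nE°cell / 0.0592 = (2)(+2.64) / 0.0592 = 89.2.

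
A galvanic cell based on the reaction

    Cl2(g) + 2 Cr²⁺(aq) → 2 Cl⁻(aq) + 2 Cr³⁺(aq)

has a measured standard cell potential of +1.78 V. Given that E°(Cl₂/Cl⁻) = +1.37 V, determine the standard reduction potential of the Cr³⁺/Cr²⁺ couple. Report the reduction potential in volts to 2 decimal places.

−0.41 V

In the reaction as written the Cl₂/Cl⁻ couple is reduced (cathode) and Cr³⁺/Cr²⁺ is oxidized (anode), so E°cell = E°(Cl₂/Cl⁻) − E°(Cr³⁺/Cr²⁺).
E°(Cr³⁺/Cr²⁺) = E°(cathode) − E°cell = +1.37 − (+1.78) = −0.41 V.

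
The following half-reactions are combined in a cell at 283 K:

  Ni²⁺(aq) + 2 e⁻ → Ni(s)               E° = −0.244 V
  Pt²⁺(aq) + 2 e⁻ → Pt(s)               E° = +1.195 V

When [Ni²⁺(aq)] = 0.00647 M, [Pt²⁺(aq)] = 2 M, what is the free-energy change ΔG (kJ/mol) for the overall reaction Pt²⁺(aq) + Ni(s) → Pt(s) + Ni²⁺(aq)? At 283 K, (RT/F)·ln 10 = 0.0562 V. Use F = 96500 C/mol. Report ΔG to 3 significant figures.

E°cell = +1.195 − (−0.244) = +1.439 V; the balanced reaction transfers n = 2 electrons.
The reaction quotient is [Ni²⁺(aq)] / [Pt²⁺(aq)] = 0.00324; by Nernst, E = +1.439 − (0.0562/2)(−2.490) = +1.5090 V.
ΔG = −nFE = −(2)(96500)(+1.5090) J/mol = −291 kJ/mol.

−291 kJ/mol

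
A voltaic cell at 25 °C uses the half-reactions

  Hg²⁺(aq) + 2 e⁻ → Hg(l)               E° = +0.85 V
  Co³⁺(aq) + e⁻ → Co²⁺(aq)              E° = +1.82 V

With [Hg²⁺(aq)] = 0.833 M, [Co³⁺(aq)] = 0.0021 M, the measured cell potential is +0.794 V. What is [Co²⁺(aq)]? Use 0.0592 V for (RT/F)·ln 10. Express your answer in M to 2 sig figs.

2.2 M

Co³⁺/Co²⁺ is the cathode (higher E°); E°cell = +1.82 − (+0.85) = +0.97 V with n = 2.
Since E = E° − (0.0592/n)·log Q, log Q = n(E° − E)/0.0592 = 5.946.
Balancing electrons gives 2 Co³⁺(aq) + Hg(l) → 2 Co²⁺(aq) + Hg²⁺(aq); thus Q = ([Co²⁺(aq)]^2·[Hg²⁺(aq)]) / [Co³⁺(aq)]^2.
Solving for the unknown gives log [Co²⁺(aq)] = 0.335, so [Co²⁺(aq)] ≈ 2.2 M.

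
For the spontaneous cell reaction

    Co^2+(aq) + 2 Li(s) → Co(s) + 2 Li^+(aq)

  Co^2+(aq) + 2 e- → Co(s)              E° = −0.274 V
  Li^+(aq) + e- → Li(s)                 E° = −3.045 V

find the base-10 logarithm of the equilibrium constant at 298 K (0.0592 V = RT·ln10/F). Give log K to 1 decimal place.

log K = 93.6

The Co²⁺/Co couple is reduced (cathode); E°cell = −0.274 − (−3.045) = +2.771 V with n = 2.
At equilibrium E = 0, so log K = nE°cell / 0.0592 = (2)(+2.771) / 0.0592 = 93.6.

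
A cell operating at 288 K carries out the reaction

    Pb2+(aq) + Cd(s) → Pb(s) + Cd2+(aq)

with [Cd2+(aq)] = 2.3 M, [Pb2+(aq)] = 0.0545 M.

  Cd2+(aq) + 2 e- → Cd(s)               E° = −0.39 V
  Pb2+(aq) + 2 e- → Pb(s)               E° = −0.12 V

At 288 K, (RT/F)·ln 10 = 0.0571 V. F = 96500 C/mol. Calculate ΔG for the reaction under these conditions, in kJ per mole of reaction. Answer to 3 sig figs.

−43.2 kJ/mol

With Pb²⁺/Pb reduced at the cathode, E°cell = −0.12 − (−0.39) = +0.27 V and n = 2.
Q = [Cd2+(aq)] / [Pb2+(aq)] = 42.2, so log Q = 1.625 and E = +0.27 − (0.0571/2)(1.625) = +0.2236 V.
Finally ΔG = −nFE = −(2)(96500 C/mol)(+0.2236 V) = −43.2 kJ/mol.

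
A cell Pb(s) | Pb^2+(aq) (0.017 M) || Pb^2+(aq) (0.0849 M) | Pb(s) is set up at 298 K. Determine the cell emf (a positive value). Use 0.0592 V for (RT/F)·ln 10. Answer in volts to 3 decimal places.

For a concentration cell E°cell = 0, since both electrodes use the same couple.
The compartment with the higher Pb^2+(aq) concentration (0.0849 M) acts as the cathode; ions are reduced there and produced at the dilute (0.017 M) anode.
With n = 2, Ecell = −(0.0592/2)·log([dilute]/[conc]) = −(0.0592/2)·log(0.017/0.0849) = +0.021 V.

0.021 V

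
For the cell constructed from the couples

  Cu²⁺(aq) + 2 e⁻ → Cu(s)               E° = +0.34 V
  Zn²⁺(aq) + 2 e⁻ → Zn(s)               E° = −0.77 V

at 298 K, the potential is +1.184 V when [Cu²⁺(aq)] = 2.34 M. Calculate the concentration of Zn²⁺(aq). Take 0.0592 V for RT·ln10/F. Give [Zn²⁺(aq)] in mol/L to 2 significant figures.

With Cu²⁺/Cu at the cathode and Zn²⁺/Zn at the anode, E°cell = +0.34 − (−0.77) = +1.11 V (n = 2).
Since E = E° − (0.0592/n)·log Q, log Q = n(E° − E)/0.0592 = −2.500.
For Cu²⁺(aq) + Zn(s) → Cu(s) + Zn²⁺(aq), the reaction quotient is Q = [Zn²⁺(aq)] / [Cu²⁺(aq)].
Substituting the known concentrations and solving, log [Zn²⁺(aq)] = −2.131 and [Zn²⁺(aq)] = 0.0074 M.

0.0074 M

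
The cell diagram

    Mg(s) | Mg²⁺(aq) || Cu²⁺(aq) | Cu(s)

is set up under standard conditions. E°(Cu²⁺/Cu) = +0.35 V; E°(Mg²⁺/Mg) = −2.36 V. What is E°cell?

+2.71 V

By convention the left-hand electrode in cell notation is the anode (oxidation) and the right-hand electrode is the cathode (reduction).
E°cell = E°(right) − E°(left) = +0.35 − (−2.36) = +2.71 V.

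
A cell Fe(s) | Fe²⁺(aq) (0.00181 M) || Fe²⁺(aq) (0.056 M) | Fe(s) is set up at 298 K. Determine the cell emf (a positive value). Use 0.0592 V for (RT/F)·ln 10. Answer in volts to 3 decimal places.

0.044 V

For a concentration cell E°cell = 0, since both electrodes use the same couple.
The compartment with the higher Fe²⁺(aq) concentration (0.056 M) acts as the cathode; ions are reduced there and produced at the dilute (0.00181 M) anode.
With n = 2, Ecell = −(0.0592/2)·log([dilute]/[conc]) = −(0.0592/2)·log(0.00181/0.056) = +0.044 V.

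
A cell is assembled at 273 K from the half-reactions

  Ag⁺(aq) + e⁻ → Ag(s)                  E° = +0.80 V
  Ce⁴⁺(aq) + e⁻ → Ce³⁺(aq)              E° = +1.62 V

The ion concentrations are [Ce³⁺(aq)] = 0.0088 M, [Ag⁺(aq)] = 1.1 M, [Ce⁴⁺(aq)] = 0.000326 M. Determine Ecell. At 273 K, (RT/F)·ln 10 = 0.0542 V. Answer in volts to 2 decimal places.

+0.74 V

Ce⁴⁺/Ce³⁺ is reduced (cathode, E° = +1.62 V) and Ag⁺/Ag is oxidized (anode).
The standard potential is +1.62 − (+0.80) = +0.82 V and the balanced reaction transfers n = 1 electron.
The balanced reaction is Ce⁴⁺(aq) + Ag(s) → Ce³⁺(aq) + Ag⁺(aq), so Q = ([Ce³⁺(aq)]·[Ag⁺(aq)]) / [Ce⁴⁺(aq)] = 29.7 and log Q = 1.473.
E = E° − (0.0542/n)·log Q = +0.82 − (0.0542/1)(1.473) = +0.74 V.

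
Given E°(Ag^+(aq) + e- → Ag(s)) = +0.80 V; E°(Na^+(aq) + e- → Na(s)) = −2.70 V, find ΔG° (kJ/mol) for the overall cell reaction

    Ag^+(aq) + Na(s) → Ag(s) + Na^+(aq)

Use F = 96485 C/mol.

In the reaction as written Ag^+(aq) is reduced, so the Ag⁺/Ag couple is the cathode and Na⁺/Na is the anode.
E°cell = +0.80 − (−2.70) = +3.50 V; balancing electrons gives n = 1.
ΔG° = −nFE°cell = −(1)(96485)(+3.50) J/mol = −338 kJ/mol.

−338 kJ/mol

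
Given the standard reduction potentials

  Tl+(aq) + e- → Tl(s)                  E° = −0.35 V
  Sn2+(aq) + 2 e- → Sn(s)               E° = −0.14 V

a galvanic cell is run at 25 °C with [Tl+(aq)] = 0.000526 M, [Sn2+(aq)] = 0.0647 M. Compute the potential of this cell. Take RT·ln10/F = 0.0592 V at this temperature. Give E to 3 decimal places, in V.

The Sn²⁺/Sn couple has the more positive E°, so it is the cathode; Tl⁺/Tl is the anode.
E°cell = −0.14 − (−0.35) = +0.21 V, with n = 2 electrons transferred.
The balanced reaction is Sn2+(aq) + 2 Tl(s) → Sn(s) + 2 Tl+(aq), so Q = [Tl+(aq)]^2 / [Sn2+(aq)] = 4.28×10^−6 and log Q = −5.369.
E = E° − (0.0592/n)·log Q = +0.21 − (0.0592/2)(−5.369) = +0.369 V.

+0.369 V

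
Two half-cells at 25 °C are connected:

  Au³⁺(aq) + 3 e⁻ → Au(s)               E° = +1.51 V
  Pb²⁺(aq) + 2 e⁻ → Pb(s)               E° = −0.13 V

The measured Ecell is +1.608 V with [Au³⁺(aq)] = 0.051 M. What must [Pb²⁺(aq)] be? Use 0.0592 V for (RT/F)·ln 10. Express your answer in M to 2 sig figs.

1.7 M

The Au³⁺/Au couple has the larger reduction potential, so it is the cathode: E°cell = +1.51 − (−0.13) = +1.64 V and n = 6.
Since E = E° − (0.0592/n)·log Q, log Q = n(E° − E)/0.0592 = 3.243.
The balanced reaction is 2 Au³⁺(aq) + 3 Pb(s) → 2 Au(s) + 3 Pb²⁺(aq), so Q = [Pb²⁺(aq)]^3 / [Au³⁺(aq)]^2.
Substituting the known concentrations and solving, log [Pb²⁺(aq)] = 0.219 and [Pb²⁺(aq)] = 1.7 M.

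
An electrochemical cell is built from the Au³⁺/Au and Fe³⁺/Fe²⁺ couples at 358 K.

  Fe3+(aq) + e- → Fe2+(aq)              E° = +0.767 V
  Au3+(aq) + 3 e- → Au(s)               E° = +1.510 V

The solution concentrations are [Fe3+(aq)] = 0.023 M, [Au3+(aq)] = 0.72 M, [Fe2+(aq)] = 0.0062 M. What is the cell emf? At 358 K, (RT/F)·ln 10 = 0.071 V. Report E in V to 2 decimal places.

+0.70 V

Au³⁺/Au is reduced (cathode, E° = +1.510 V) and Fe³⁺/Fe²⁺ is oxidized (anode).
E°cell = E°cat − E°an = +1.510 − (+0.767) = +0.743 V; n = 3.
Balancing gives Au3+(aq) + 3 Fe2+(aq) → Au(s) + 3 Fe3+(aq); hence Q = [Fe3+(aq)]^3 / ([Au3+(aq)]·[Fe2+(aq)]^3) = 70.9 (log Q = 1.851).
By the Nernst equation, E = +0.743 − (0.071/3)·(1.851) = +0.70 V.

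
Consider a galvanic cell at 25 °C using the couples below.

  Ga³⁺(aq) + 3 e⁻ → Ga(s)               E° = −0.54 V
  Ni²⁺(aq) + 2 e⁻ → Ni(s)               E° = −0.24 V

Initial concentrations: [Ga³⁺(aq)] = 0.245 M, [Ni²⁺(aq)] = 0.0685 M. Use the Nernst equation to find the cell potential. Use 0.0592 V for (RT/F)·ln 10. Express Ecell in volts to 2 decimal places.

The Ni²⁺/Ni couple has the more positive E°, so it is the cathode; Ga³⁺/Ga is the anode.
E°cell = E°cat − E°an = −0.24 − (−0.54) = +0.30 V; n = 6.
For the overall reaction 3 Ni²⁺(aq) + 2 Ga(s) → 3 Ni(s) + 2 Ga³⁺(aq), Q = [Ga³⁺(aq)]^2 / [Ni²⁺(aq)]^3 = 187, giving log Q = 2.271.
By the Nernst equation, E = +0.30 − (0.0592/6)·(2.271) = +0.28 V.

+0.28 V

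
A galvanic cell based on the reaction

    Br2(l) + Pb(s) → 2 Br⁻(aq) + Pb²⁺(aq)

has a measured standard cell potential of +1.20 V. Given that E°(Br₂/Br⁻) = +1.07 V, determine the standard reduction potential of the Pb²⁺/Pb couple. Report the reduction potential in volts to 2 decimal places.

−0.13 V

In the reaction as written the Br₂/Br⁻ couple is reduced (cathode) and Pb²⁺/Pb is oxidized (anode), so E°cell = E°(Br₂/Br⁻) − E°(Pb²⁺/Pb).
E°(Pb²⁺/Pb) = E°(cathode) − E°cell = +1.07 − (+1.20) = −0.13 V.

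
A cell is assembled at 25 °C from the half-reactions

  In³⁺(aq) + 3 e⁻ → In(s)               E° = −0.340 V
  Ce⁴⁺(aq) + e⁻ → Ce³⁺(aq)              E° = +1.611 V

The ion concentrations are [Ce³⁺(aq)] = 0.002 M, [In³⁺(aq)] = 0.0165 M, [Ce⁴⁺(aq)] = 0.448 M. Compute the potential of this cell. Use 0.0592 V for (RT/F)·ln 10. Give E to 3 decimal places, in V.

+2.125 V

The Ce⁴⁺/Ce³⁺ couple has the more positive E°, so it is the cathode; In³⁺/In is the anode.
The standard potential is +1.611 − (−0.340) = +1.951 V and the balanced reaction transfers n = 3 electrons.
The balanced reaction is 3 Ce⁴⁺(aq) + In(s) → 3 Ce³⁺(aq) + In³⁺(aq), so Q = ([Ce³⁺(aq)]^3·[In³⁺(aq)]) / [Ce⁴⁺(aq)]^3 = 1.47×10^−9 and log Q = −8.833.
By the Nernst equation, E = +1.951 − (0.0592/3)·(−8.833) = +2.125 V.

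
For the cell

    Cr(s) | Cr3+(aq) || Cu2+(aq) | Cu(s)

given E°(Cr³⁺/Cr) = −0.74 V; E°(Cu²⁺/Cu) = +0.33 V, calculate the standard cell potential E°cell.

By convention the left-hand electrode in cell notation is the anode (oxidation) and the right-hand electrode is the cathode (reduction).
E°cell = E°(right) − E°(left) = +0.33 − (−0.74) = +1.07 V.

+1.07 V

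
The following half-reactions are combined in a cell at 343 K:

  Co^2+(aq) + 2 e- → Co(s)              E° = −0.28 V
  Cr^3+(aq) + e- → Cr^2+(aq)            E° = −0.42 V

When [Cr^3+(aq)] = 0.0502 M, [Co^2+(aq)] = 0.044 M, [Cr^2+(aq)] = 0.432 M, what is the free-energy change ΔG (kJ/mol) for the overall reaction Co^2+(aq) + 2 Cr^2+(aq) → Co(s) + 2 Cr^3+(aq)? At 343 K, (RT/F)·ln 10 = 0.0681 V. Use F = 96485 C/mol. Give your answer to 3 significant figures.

E°cell = −0.28 − (−0.42) = +0.14 V; the balanced reaction transfers n = 2 electrons.
The reaction quotient is [Cr^3+(aq)]^2 / ([Co^2+(aq)]·[Cr^2+(aq)]^2) = 0.307; by Nernst, E = +0.14 − (0.0681/2)(−0.513) = +0.1575 V.
Then ΔG = −nFE = −2 × 96485 × +0.1575 J/mol = −30.4 kJ/mol.

−30.4 kJ/mol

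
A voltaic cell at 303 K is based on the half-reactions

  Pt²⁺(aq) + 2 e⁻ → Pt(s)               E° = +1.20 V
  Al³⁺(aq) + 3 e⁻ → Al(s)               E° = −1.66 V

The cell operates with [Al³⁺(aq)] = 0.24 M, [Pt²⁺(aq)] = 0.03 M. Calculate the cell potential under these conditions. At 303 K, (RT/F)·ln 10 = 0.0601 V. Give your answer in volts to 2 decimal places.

+2.83 V

Since E°(Pt²⁺/Pt) > E°(Al³⁺/Al), Pt²⁺/Pt serves as the cathode.
E°cell = E°cat − E°an = +1.20 − (−1.66) = +2.86 V; n = 6.
The balanced reaction is 3 Pt²⁺(aq) + 2 Al(s) → 3 Pt(s) + 2 Al³⁺(aq), so Q = [Al³⁺(aq)]^2 / [Pt²⁺(aq)]^3 = 2.13×10^3 and log Q = 3.329.
By the Nernst equation, E = +2.86 − (0.0601/6)·(3.329) = +2.83 V.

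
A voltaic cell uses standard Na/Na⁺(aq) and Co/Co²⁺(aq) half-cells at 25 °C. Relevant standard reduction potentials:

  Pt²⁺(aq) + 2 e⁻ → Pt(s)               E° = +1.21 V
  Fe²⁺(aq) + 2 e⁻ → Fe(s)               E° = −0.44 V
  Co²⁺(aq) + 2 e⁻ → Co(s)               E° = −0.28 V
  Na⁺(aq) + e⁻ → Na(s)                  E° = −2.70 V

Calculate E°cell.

Of the two couples in this cell, the one with the more positive reduction potential is reduced at the cathode: here that is Co²⁺/Co (−0.28 V); Na⁺/Na (−2.70 V) is the anode.
E°cell = E°(cathode) − E°(anode) = −0.28 − (−2.70) = +2.42 V.

+2.42 V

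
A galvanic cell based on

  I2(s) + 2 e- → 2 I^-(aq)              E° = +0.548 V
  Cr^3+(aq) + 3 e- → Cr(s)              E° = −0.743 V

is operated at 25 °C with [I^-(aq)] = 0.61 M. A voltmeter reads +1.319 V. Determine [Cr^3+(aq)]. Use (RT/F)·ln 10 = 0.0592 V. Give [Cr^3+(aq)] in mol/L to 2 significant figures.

With I₂/I⁻ at the cathode and Cr³⁺/Cr at the anode, E°cell = +0.548 − (−0.743) = +1.291 V (n = 6).
From the Nernst equation, log Q = n(E° − E)/0.0592 = 6·(+1.291 − (+1.319))/0.0592 = −2.838.
For 3 I2(s) + 2 Cr(s) → 6 I^-(aq) + 2 Cr^3+(aq), the reaction quotient is Q = [I^-(aq)]^6·[Cr^3+(aq)]^2.
Substituting the known concentrations and solving, log [Cr^3+(aq)] = −0.775 and [Cr^3+(aq)] = 0.17 M.

0.17 M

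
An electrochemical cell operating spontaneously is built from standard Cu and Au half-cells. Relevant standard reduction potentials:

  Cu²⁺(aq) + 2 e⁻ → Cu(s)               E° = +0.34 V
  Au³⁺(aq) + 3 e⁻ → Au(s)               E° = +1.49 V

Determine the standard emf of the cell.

+1.15 V

Of the two couples in this cell, the one with the more positive reduction potential is reduced at the cathode: here that is Au³⁺/Au (+1.49 V); Cu²⁺/Cu (+0.34 V) is the anode.
E°cell = E°(cathode) − E°(anode) = +1.49 − (+0.34) = +1.15 V.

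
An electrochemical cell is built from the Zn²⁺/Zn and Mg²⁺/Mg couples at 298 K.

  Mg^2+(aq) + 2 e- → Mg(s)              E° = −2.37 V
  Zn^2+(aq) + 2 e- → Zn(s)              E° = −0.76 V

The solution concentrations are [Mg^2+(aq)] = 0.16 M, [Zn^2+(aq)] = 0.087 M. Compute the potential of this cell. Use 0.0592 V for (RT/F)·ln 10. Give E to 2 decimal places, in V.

+1.60 V

Since E°(Zn²⁺/Zn) > E°(Mg²⁺/Mg), Zn²⁺/Zn serves as the cathode.
The standard potential is −0.76 − (−2.37) = +1.61 V and the balanced reaction transfers n = 2 electrons.
For the overall reaction Zn^2+(aq) + Mg(s) → Zn(s) + Mg^2+(aq), Q = [Mg^2+(aq)] / [Zn^2+(aq)] = 1.84, giving log Q = 0.265.
E = E° − (0.0592/n)·log Q = +1.61 − (0.0592/2)(0.265) = +1.60 V.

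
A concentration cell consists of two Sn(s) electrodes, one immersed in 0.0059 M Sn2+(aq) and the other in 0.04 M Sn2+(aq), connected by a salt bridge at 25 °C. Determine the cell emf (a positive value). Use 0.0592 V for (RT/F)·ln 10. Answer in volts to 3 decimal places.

For a concentration cell E°cell = 0, since both electrodes use the same couple.
The compartment with the higher Sn2+(aq) concentration (0.04 M) acts as the cathode; ions are reduced there and produced at the dilute (0.0059 M) anode.
With n = 2, Ecell = −(0.0592/2)·log([dilute]/[conc]) = −(0.0592/2)·log(0.0059/0.04) = +0.025 V.

0.025 V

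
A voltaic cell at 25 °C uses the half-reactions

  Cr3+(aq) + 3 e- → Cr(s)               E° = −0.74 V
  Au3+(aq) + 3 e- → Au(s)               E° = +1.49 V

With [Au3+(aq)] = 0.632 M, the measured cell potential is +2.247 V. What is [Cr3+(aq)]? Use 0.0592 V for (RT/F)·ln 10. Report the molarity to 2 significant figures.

The Au³⁺/Au couple has the larger reduction potential, so it is the cathode: E°cell = +1.49 − (−0.74) = +2.23 V and n = 3.
Since E = E° − (0.0592/n)·log Q, log Q = n(E° − E)/0.0592 = −0.861.
The balanced reaction is Au3+(aq) + Cr(s) → Au(s) + Cr3+(aq), so Q = [Cr3+(aq)] / [Au3+(aq)].
Solving for the unknown gives log [Cr3+(aq)] = −1.060, so [Cr3+(aq)] ≈ 0.087 M.

0.087 M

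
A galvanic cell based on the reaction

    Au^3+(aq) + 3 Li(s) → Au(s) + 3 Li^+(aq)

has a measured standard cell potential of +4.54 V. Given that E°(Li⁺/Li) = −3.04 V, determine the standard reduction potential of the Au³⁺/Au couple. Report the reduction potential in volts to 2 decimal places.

+1.50 V

In the reaction as written the Au³⁺/Au couple is reduced (cathode) and Li⁺/Li is oxidized (anode), so E°cell = E°(Au³⁺/Au) − E°(Li⁺/Li).
E°(Au³⁺/Au) = E°cell + E°(anode) = +4.54 + (−3.04) = +1.50 V.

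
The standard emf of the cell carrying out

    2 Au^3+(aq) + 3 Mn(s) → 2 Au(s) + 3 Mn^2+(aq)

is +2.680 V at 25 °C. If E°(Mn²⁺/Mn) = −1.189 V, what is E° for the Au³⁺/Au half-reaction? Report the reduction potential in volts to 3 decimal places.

+1.491 V

In the reaction as written the Au³⁺/Au couple is reduced (cathode) and Mn²⁺/Mn is oxidized (anode), so E°cell = E°(Au³⁺/Au) − E°(Mn²⁺/Mn).
E°(Au³⁺/Au) = E°cell + E°(anode) = +2.680 + (−1.189) = +1.491 V.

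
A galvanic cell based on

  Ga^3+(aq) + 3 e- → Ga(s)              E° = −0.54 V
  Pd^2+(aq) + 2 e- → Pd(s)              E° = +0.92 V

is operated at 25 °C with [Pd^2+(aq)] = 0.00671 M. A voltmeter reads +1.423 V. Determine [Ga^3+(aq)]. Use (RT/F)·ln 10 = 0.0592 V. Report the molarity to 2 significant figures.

The Pd²⁺/Pd couple has the larger reduction potential, so it is the cathode: E°cell = +0.92 − (−0.54) = +1.46 V and n = 6.
Rearranging E = E° − (0.0592/n)·log Q gives log Q = 6(+1.46 − (+1.423))/0.0592 = 3.750.
Balancing electrons gives 3 Pd^2+(aq) + 2 Ga(s) → 3 Pd(s) + 2 Ga^3+(aq); thus Q = [Ga^3+(aq)]^2 / [Pd^2+(aq)]^3.
Substituting the known concentrations and solving, log [Ga^3+(aq)] = −1.385 and [Ga^3+(aq)] = 0.041 M.

0.041 M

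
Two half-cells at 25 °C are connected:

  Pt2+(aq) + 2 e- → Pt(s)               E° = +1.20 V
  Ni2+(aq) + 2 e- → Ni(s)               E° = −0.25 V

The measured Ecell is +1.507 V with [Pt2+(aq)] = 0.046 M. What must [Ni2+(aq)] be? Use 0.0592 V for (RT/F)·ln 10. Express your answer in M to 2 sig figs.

The Pt²⁺/Pt couple has the larger reduction potential, so it is the cathode: E°cell = +1.20 − (−0.25) = +1.45 V and n = 2.
From the Nernst equation, log Q = n(E° − E)/0.0592 = 2·(+1.45 − (+1.507))/0.0592 = −1.926.
Balancing electrons gives Pt2+(aq) + Ni(s) → Pt(s) + Ni2+(aq); thus Q = [Ni2+(aq)] / [Pt2+(aq)].
Solving for the unknown gives log [Ni2+(aq)] = −3.263, so [Ni2+(aq)] ≈ 0.00055 M.

0.00055 M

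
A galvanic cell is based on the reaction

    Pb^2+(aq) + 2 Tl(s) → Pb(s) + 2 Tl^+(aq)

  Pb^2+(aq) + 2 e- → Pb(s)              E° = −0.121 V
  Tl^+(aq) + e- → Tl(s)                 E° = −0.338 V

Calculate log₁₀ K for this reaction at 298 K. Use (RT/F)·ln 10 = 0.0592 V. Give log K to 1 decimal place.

log K = 7.3

The Pb²⁺/Pb couple is reduced (cathode); E°cell = −0.121 − (−0.338) = +0.217 V with n = 2.
At equilibrium E = 0, so log K = nE°cell / 0.0592 = (2)(+0.217) / 0.0592 = 7.3.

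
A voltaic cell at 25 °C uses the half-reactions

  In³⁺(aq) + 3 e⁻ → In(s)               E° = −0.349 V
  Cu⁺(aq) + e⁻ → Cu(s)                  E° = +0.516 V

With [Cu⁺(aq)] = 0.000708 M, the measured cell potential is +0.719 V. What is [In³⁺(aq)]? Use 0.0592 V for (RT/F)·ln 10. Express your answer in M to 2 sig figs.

Cu⁺/Cu is the cathode (higher E°); E°cell = +0.516 − (−0.349) = +0.865 V with n = 3.
Rearranging E = E° − (0.0592/n)·log Q gives log Q = 3(+0.865 − (+0.719))/0.0592 = 7.399.
For 3 Cu⁺(aq) + In(s) → 3 Cu(s) + In³⁺(aq), the reaction quotient is Q = [In³⁺(aq)] / [Cu⁺(aq)]^3.
Substituting the known concentrations and solving, log [In³⁺(aq)] = −2.051 and [In³⁺(aq)] = 0.0089 M.

0.0089 M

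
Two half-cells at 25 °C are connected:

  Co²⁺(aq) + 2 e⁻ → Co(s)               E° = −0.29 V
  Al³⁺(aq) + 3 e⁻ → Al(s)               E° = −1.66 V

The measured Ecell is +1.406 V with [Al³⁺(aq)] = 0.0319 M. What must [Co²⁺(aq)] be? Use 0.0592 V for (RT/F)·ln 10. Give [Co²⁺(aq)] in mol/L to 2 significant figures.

1.7 M

Co²⁺/Co is the cathode (higher E°); E°cell = −0.29 − (−1.66) = +1.37 V with n = 6.
Since E = E° − (0.0592/n)·log Q, log Q = n(E° − E)/0.0592 = −3.649.
Balancing electrons gives 3 Co²⁺(aq) + 2 Al(s) → 3 Co(s) + 2 Al³⁺(aq); thus Q = [Al³⁺(aq)]^2 / [Co²⁺(aq)]^3.
Isolating [Co²⁺(aq)] in Q = 10^{−3.649} yields log [Co²⁺(aq)] = 0.219, i.e. 1.7 M.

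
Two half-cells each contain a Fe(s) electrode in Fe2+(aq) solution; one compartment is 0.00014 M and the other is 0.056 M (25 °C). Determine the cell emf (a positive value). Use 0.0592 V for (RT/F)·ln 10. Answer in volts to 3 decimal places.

0.077 V

For a concentration cell E°cell = 0, since both electrodes use the same couple.
The compartment with the higher Fe2+(aq) concentration (0.056 M) acts as the cathode; ions are reduced there and produced at the dilute (0.00014 M) anode.
With n = 2, Ecell = −(0.0592/2)·log([dilute]/[conc]) = −(0.0592/2)·log(0.00014/0.056) = +0.077 V.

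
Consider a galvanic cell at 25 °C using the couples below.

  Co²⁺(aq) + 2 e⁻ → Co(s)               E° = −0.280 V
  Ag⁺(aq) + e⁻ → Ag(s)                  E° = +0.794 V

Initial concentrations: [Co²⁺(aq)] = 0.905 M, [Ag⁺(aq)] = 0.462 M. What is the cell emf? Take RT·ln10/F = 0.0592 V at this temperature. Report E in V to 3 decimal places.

+1.055 V

Ag⁺/Ag is reduced (cathode, E° = +0.794 V) and Co²⁺/Co is oxidized (anode).
The standard potential is +0.794 − (−0.280) = +1.074 V and the balanced reaction transfers n = 2 electrons.
Balancing gives 2 Ag⁺(aq) + Co(s) → 2 Ag(s) + Co²⁺(aq); hence Q = [Co²⁺(aq)] / [Ag⁺(aq)]^2 = 4.24 (log Q = 0.627).
E = E° − (0.0592/n)·log Q = +1.074 − (0.0592/2)(0.627) = +1.055 V.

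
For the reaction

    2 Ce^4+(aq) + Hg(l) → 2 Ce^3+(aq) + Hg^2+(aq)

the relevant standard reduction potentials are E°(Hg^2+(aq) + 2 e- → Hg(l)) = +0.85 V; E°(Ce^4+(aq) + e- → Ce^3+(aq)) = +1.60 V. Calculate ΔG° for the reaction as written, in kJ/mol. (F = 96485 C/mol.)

−145 kJ/mol

In the reaction as written Ce^4+(aq) is reduced, so the Ce⁴⁺/Ce³⁺ couple is the cathode and Hg²⁺/Hg is the anode.
E°cell = +1.60 − (+0.85) = +0.75 V; balancing electrons gives n = 2.
ΔG° = −nFE°cell = −(2)(96485)(+0.75) J/mol = −145 kJ/mol.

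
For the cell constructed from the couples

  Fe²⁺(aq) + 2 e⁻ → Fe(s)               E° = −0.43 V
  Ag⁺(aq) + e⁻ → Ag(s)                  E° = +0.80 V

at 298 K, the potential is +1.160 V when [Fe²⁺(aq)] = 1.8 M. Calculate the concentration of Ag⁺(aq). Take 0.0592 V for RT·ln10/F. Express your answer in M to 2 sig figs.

Ag⁺/Ag is the cathode (higher E°); E°cell = +0.80 − (−0.43) = +1.23 V with n = 2.
Since E = E° − (0.0592/n)·log Q, log Q = n(E° − E)/0.0592 = 2.365.
For 2 Ag⁺(aq) + Fe(s) → 2 Ag(s) + Fe²⁺(aq), the reaction quotient is Q = [Fe²⁺(aq)] / [Ag⁺(aq)]^2.
Substituting the known concentrations and solving, log [Ag⁺(aq)] = −1.055 and [Ag⁺(aq)] = 0.088 M.

0.088 M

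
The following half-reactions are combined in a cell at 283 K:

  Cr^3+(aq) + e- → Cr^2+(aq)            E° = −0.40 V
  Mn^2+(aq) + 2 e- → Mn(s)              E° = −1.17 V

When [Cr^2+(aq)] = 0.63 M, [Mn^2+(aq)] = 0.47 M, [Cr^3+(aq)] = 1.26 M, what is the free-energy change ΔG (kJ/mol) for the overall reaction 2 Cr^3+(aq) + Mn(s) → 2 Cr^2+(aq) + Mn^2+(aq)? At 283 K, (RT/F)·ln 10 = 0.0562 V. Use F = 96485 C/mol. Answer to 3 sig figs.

−154 kJ/mol

E°cell = −0.40 − (−1.17) = +0.77 V; the balanced reaction transfers n = 2 electrons.
The reaction quotient is ([Cr^2+(aq)]^2·[Mn^2+(aq)]) / [Cr^3+(aq)]^2 = 0.117; by Nernst, E = +0.77 − (0.0562/2)(−0.930) = +0.7961 V.
Finally ΔG = −nFE = −(2)(96485 C/mol)(+0.7961 V) = −154 kJ/mol.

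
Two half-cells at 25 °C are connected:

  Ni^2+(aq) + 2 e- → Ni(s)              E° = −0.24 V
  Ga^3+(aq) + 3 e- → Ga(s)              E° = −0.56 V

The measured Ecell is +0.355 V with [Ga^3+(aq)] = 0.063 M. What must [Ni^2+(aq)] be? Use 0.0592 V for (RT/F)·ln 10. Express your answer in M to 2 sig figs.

2.4 M

Ni²⁺/Ni is the cathode (higher E°); E°cell = −0.24 − (−0.56) = +0.32 V with n = 6.
From the Nernst equation, log Q = n(E° − E)/0.0592 = 6·(+0.32 − (+0.355))/0.0592 = −3.547.
For 3 Ni^2+(aq) + 2 Ga(s) → 3 Ni(s) + 2 Ga^3+(aq), the reaction quotient is Q = [Ga^3+(aq)]^2 / [Ni^2+(aq)]^3.
Solving for the unknown gives log [Ni^2+(aq)] = 0.382, so [Ni^2+(aq)] ≈ 2.4 M.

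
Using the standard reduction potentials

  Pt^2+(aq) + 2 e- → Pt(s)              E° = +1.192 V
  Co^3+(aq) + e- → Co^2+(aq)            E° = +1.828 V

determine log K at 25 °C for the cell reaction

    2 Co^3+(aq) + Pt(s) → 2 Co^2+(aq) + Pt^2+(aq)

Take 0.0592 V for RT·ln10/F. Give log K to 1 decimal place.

log K = 21.5

The Co³⁺/Co²⁺ couple is reduced (cathode); E°cell = +1.828 − (+1.192) = +0.636 V with n = 2.
At equilibrium E = 0, so log K = nE°cell / 0.0592 = (2)(+0.636) / 0.0592 = 21.5.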